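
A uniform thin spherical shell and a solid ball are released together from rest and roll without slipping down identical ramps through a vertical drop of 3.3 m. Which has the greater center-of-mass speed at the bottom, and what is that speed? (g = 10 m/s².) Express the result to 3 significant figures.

the solid ball, at v ≈ 6.87 m/s

For rolling without slipping, Mgh = ½(1+k)Mv² where k = I/(MR²), so v = √(2gh/(1+k)).
Uniform thin spherical shell: k = 2/3, giving v = √(2×10×3.3/1.667) = 6.293 m/s.
Solid ball: k = 0.4, giving v = √(2×10×3.3/1.4) = 6.866 m/s.
The smaller k wins: the solid ball, at ≈ 6.87 m/s.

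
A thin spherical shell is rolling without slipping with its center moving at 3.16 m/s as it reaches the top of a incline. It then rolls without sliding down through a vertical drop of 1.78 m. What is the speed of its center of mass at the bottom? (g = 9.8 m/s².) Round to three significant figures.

For this body I = (2/3)MR², i.e. k = I/(MR²) = 2/3.
Since it rolls without slipping, ω = v/R and KE = ½Mv² + ½Iω² = ½(1+k)Mv² = (5/6)Mv².
Conserving energy between top and bottom: (5/6)Mv² = (5/6)Mv₀² + Mgh, hence v² = v₀² + 2gh/(1+k).
v = √(3.16² + 2×9.8×1.78/1.667) = √30.92 ≈ 5.56 m/s.

v ≈ 5.56 m/s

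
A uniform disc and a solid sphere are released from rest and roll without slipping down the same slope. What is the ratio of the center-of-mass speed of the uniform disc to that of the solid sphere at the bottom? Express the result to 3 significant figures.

v_ratio ≈ 0.966

Each satisfies Mgh = ½(1+k)Mv² with k = I/(MR²), so v ∝ 1/√(1+k).
For the uniform disc k = 0.5; for the solid sphere k = 0.4.
v₁/v₂ = √((1+k₂)/(1+k₁)) = √(1.4/1.5) ≈ 0.966.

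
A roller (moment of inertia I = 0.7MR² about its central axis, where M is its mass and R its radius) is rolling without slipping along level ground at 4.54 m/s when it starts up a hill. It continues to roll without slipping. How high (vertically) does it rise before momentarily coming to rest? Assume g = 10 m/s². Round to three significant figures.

h ≈ 1.75 m

For this body I = 0.7MR², i.e. k = I/(MR²) = 0.7.
Since it rolls without slipping, ω = v/R and KE = ½Mv² + ½Iω² = ½(1+k)Mv² = (17/20)Mv².
At the top the kinetic energy is zero, so (17/20)Mv₀² = Mgh.
Thus h = (1+k)v₀²/(2g) = 1.7 × 4.54² / (2 × 10) ≈ 1.75 m.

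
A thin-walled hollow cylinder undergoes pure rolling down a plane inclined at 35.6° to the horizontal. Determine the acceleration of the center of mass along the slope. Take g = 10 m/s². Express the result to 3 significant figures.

The moment of inertia is MR², giving k ≡ I/(MR²) = 1.
Newton's second law down the slope: Mg sinθ − f = Ma. The torque equation fR = Iα (with α = a/R) gives f = kMa.
Eliminating f: Mg sinθ = (1+k)Ma, so a = g sinθ/(1+k) = 10 × sin35.6° / 2 ≈ 2.91 m/s².

a ≈ 2.91 m/s²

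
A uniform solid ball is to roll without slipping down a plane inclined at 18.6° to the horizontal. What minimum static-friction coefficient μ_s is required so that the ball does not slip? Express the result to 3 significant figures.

μ_min ≈ 0.0962

With I = (2/5)MR², the ratio k = I/(MR²) is 0.4.
Along the incline Mg sinθ − f = Ma, and torque about the center fR = Iα = kMR²(a/R) gives f = kMa.
These give a = g sinθ/(1+k) and the required friction f = kMg sinθ/(1+k).
With N = Mg cosθ, the no-slip condition f ≤ μN gives μ_min = f/N = k tanθ/(1+k).
μ_min = 0.4 × tan18.6° / 1.4 ≈ 0.0962.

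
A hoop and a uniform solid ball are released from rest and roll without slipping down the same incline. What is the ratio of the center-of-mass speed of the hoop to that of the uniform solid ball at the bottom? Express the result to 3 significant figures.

v_ratio ≈ 0.837

Each satisfies Mgh = ½(1+k)Mv² with k = I/(MR²), so v ∝ 1/√(1+k).
For the hoop k = 1; for the uniform solid ball k = 0.4.
v₁/v₂ = √((1+k₂)/(1+k₁)) = √(1.4/2) ≈ 0.837.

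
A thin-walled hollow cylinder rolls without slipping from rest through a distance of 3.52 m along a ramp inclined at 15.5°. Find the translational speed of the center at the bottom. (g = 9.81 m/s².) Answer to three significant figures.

The moment of inertia is MR², giving k ≡ I/(MR²) = 1.
Rolling without slipping gives ω = v/R, so the total kinetic energy is ½Mv² + ½Iω² = ½(1+k)Mv² = Mv².
The vertical drop is h = L sinθ = 3.52 × sin15.5° = 0.9407 m.
Energy conservation: Mgh = Mv², so v = √(2gh/(1+k)) = √(2 × 9.81 × 0.9407 / 2) ≈ 3.04 m/s.

v ≈ 3.04 m/s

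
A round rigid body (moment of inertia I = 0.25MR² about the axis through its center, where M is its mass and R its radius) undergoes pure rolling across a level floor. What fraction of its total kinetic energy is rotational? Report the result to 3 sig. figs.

fraction ≈ 0.200

With I = 0.25MR², the ratio k = I/(MR²) is 0.25.
Since ω = v/R, the translational part is ½Mv² and the rotational part is ½I(v/R)² = ½kMv²; the total is ½(1+k)Mv².
The rotational fraction is therefore k/(1+k) = 0.25/1.25 ≈ 0.200.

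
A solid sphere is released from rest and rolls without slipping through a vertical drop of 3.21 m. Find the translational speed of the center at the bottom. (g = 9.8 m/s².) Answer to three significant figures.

v ≈ 6.70 m/s

For this body I = (2/5)MR², i.e. k = I/(MR²) = 0.4.
Rolling without slipping gives ω = v/R, so the total kinetic energy is ½Mv² + ½Iω² = ½(1+k)Mv² = (7/10)Mv².
Energy conservation: Mgh = (7/10)Mv², so v = √(2gh/(1+k)) = √(2 × 9.8 × 3.21 / 1.4) ≈ 6.70 m/s.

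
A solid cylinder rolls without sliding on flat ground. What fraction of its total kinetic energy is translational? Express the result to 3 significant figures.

With I = (1/2)MR², the ratio k = I/(MR²) is 0.5.
With ω = v/R, KE_trans = ½Mv² and KE_rot = ½Iω² = ½kMv², so KE_total = ½(1+k)Mv².
The translational fraction is therefore 1/(1+k) = 1/1.5 ≈ 0.667.

fraction ≈ 0.667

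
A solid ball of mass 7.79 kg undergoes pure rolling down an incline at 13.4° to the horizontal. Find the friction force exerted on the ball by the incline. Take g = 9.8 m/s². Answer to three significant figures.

The moment of inertia is (2/5)MR², giving k ≡ I/(MR²) = 0.4.
Newton's second law down the slope: Mg sinθ − f = Ma. The torque equation fR = Iα (with α = a/R) gives f = kMa.
Combining, a = g sinθ/(1+k) and f = kMa = kMg sinθ/(1+k).
f = 0.4 × 7.79 × 9.8 × sin13.4° / 1.4 ≈ 5.05 N.

f ≈ 5.05 N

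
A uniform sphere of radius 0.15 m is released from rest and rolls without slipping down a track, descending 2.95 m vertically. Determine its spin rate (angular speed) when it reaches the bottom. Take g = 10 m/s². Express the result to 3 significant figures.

For this body I = (2/5)MR², i.e. k = I/(MR²) = 0.4.
The rolling condition ω = v/R makes the rotational term ½I(v/R)² = ½kMv², so KE_total = ½(1+k)Mv² = (7/10)Mv².
Energy conservation Mgh = ½(1+k)Mv² gives v = √(2gh/(1+k)) = √(2 × 10 × 2.95 / 1.4) = 6.492 m/s.
Then ω = v/R = 6.492 / 0.15 ≈ 43.3 rad/s.

ω ≈ 43.3 rad/s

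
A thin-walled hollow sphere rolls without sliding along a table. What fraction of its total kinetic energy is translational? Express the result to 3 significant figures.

fraction ≈ 0.600

The moment of inertia is (2/3)MR², giving k ≡ I/(MR²) = 2/3.
Since ω = v/R, the translational part is ½Mv² and the rotational part is ½I(v/R)² = ½kMv²; the total is ½(1+k)Mv².
The translational fraction is therefore 1/(1+k) = 1/1.667 ≈ 0.600.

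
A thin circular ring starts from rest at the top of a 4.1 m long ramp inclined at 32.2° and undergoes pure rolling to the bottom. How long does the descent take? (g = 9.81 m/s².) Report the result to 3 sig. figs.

For this body I = MR², i.e. k = I/(MR²) = 1.
Newton's second law down the slope: Mg sinθ − f = Ma. The torque equation fR = Iα (with α = a/R) gives f = kMa.
Hence a = g sinθ/(1+k) = 9.81×sin32.2°/2 = 2.614 m/s².
With constant a from rest, t = √(2L/a) = √(2·4.1/2.614) ≈ 1.77 s.

t ≈ 1.77 s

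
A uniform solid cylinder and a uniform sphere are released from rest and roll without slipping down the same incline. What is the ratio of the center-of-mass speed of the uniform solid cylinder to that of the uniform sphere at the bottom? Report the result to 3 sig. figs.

Each satisfies Mgh = ½(1+k)Mv² with k = I/(MR²), so v ∝ 1/√(1+k).
For the uniform solid cylinder k = 0.5; for the uniform sphere k = 0.4.
v₁/v₂ = √((1+k₂)/(1+k₁)) = √(1.4/1.5) ≈ 0.966.

v_ratio ≈ 0.966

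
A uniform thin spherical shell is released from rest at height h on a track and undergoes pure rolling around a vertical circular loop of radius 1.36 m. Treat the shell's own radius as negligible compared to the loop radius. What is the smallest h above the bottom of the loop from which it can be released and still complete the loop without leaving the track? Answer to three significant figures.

h_min ≈ 3.85 m

With I = (2/3)MR², the ratio k = I/(MR²) is 2/3.
At the top, contact is just lost when gravity alone supplies the centripetal force: Mg = Mv_top²/r, i.e. v_top² = gr.
With ω = v/R, the kinetic energy at speed v is ½(1+k)Mv² = (5/6)Mv².
Energy conservation from release (height h) to the top (height 2r): Mgh = Mg(2r) + (5/6)M·gr.
Thus h_min = 2r + (1+k)r/2 = r(2 + 1.667/2) = 1.36 × 2.833 ≈ 3.85 m.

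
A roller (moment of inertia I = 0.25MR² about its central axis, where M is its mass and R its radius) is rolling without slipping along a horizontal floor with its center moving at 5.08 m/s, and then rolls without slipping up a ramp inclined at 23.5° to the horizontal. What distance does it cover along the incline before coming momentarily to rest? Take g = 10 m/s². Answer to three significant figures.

d ≈ 4.04 m

The moment of inertia is 0.25MR², giving k ≡ I/(MR²) = 0.25.
The rolling condition ω = v/R makes the rotational term ½I(v/R)² = ½kMv², so KE_total = ½(1+k)Mv² = (5/8)Mv².
Setting this equal to Mgh gives the vertical rise h = (1+k)v₀²/(2g) = 1.25×5.08²/(2×10) = 1.613 m.
Along the incline, d = h/sinθ = 1.613/sin23.5° ≈ 4.04 m.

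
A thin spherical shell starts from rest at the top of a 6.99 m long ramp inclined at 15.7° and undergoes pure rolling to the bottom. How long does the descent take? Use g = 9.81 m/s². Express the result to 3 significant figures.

t ≈ 2.96 s

The moment of inertia is (2/3)MR², giving k ≡ I/(MR²) = 2/3.
Newton's second law down the slope: Mg sinθ − f = Ma. The torque equation fR = Iα (with α = a/R) gives f = kMa.
Hence a = g sinθ/(1+k) = 9.81×sin15.7°/1.667 = 1.593 m/s².
With constant a from rest, t = √(2L/a) = √(2·6.99/1.593) ≈ 2.96 s.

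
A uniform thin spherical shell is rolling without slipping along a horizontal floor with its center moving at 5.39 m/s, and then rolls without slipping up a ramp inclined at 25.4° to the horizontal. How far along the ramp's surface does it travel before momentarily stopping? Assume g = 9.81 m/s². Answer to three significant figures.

The moment of inertia is (2/3)MR², giving k ≡ I/(MR²) = 2/3.
Since it rolls without slipping, ω = v/R and KE = ½Mv² + ½Iω² = ½(1+k)Mv² = (5/6)Mv².
Setting this equal to Mgh gives the vertical rise h = (1+k)v₀²/(2g) = 1.667×5.39²/(2×9.81) = 2.468 m.
Along the incline, d = h/sinθ = 2.468/sin25.4° ≈ 5.75 m.

d ≈ 5.75 m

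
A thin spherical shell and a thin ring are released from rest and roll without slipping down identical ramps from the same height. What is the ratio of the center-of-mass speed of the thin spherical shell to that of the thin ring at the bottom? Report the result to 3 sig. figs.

v_ratio ≈ 1.10

Each satisfies Mgh = ½(1+k)Mv² with k = I/(MR²), so v ∝ 1/√(1+k).
For the thin spherical shell k = 2/3; for the thin ring k = 1.
v₁/v₂ = √((1+k₂)/(1+k₁)) = √(2/1.667) ≈ 1.10.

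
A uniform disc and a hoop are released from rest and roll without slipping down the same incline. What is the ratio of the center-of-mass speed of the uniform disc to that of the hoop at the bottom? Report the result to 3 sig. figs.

v_ratio ≈ 1.15

Each satisfies Mgh = ½(1+k)Mv² with k = I/(MR²), so v ∝ 1/√(1+k).
For the uniform disc k = 0.5; for the hoop k = 1.
v₁/v₂ = √((1+k₂)/(1+k₁)) = √(2/1.5) ≈ 1.15.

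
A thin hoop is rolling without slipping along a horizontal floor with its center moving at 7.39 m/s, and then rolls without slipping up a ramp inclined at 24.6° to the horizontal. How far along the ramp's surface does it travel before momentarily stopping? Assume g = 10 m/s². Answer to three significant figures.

d ≈ 13.1 m

For this body I = MR², i.e. k = I/(MR²) = 1.
Rolling without slipping gives ω = v/R, so the total kinetic energy is ½Mv² + ½Iω² = ½(1+k)Mv² = Mv².
Setting this equal to Mgh gives the vertical rise h = (1+k)v₀²/(2g) = 2×7.39²/(2×10) = 5.461 m.
The distance along the slope is d = h/sinθ = 5.461/sin24.6° ≈ 13.1 m.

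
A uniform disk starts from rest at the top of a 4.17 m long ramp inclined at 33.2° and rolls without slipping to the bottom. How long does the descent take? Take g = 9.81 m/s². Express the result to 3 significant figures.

With I = (1/2)MR², the ratio k = I/(MR²) is 0.5.
Along the incline Mg sinθ − f = Ma, and torque about the center fR = Iα = kMR²(a/R) gives f = kMa.
Hence a = g sinθ/(1+k) = 9.81×sin33.2°/1.5 = 3.581 m/s².
Starting from rest, L = ½at², so t = √(2L/a) = √(2×4.17/3.581) ≈ 1.53 s.

t ≈ 1.53 s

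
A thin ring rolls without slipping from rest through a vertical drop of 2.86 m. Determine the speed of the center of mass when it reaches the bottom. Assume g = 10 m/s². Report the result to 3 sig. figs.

v ≈ 5.35 m/s

With I = MR², the ratio k = I/(MR²) is 1.
The rolling condition ω = v/R makes the rotational term ½I(v/R)² = ½kMv², so KE_total = ½(1+k)Mv² = Mv².
Energy conservation: Mgh = Mv², so v = √(2gh/(1+k)) = √(2 × 10 × 2.86 / 2) ≈ 5.35 m/s.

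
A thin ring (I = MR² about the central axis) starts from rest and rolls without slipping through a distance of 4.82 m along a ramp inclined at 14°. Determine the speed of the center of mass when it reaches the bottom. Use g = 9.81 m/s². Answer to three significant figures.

v ≈ 3.38 m/s

Here I = MR², so the shape factor k = I/(MR²) = 1.
Rolling without slipping gives ω = v/R, so the total kinetic energy is ½Mv² + ½Iω² = ½(1+k)Mv² = Mv².
The vertical drop is h = L sinθ = 4.82 × sin14° = 1.166 m.
Energy conservation: Mgh = Mv², so v = √(2gh/(1+k)) = √(2 × 9.81 × 1.166 / 2) ≈ 3.38 m/s.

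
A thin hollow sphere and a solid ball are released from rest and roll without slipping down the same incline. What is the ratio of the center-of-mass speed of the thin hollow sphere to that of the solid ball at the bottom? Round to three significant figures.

v_ratio ≈ 0.917

Each satisfies Mgh = ½(1+k)Mv² with k = I/(MR²), so v ∝ 1/√(1+k).
For the thin hollow sphere k = 2/3; for the solid ball k = 0.4.
v₁/v₂ = √((1+k₂)/(1+k₁)) = √(1.4/1.667) ≈ 0.917.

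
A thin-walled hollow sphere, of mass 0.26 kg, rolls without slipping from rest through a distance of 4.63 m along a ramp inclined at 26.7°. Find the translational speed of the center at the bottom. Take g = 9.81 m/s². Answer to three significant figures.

v ≈ 4.95 m/s

For this body I = (2/3)MR², i.e. k = I/(MR²) = 2/3.
Since it rolls without slipping, ω = v/R and KE = ½Mv² + ½Iω² = ½(1+k)Mv² = (5/6)Mv².
The vertical drop is h = L sinθ = 4.63 × sin26.7° = 2.08 m.
Energy conservation: Mgh = (5/6)Mv², so v = √(2gh/(1+k)) = √(2 × 9.81 × 2.08 / 1.667) ≈ 4.95 m/s.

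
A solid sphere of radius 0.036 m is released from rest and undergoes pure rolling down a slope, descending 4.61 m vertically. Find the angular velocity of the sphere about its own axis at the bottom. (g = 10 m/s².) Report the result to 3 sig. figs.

With I = (2/5)MR², the ratio k = I/(MR²) is 0.4.
Pure rolling means v = ωR; then KE = ½Mv² + ½I(v/R)² = ½(1+k)Mv² = (7/10)Mv².
Energy conservation Mgh = ½(1+k)Mv² gives v = √(2gh/(1+k)) = √(2 × 10 × 4.61 / 1.4) = 8.115 m/s.
The angular speed follows from ω = v/R = 8.115/0.036 ≈ 225 rad/s.

ω ≈ 225 rad/s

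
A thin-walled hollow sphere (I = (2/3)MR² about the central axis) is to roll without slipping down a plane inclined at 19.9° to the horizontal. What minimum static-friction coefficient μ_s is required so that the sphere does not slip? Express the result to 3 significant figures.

μ_min ≈ 0.145

Here I = (2/3)MR², so the shape factor k = I/(MR²) = 2/3.
Translational: Mg sinθ − f = Ma. Rotational about the CM: fR = Iα = kMRa, so f = kMa.
These give a = g sinθ/(1+k) and the required friction f = kMg sinθ/(1+k).
The normal force is N = Mg cosθ, so μ_min = f/N = k tanθ/(1+k).
μ_min = (2/3) × tan19.9° / 1.667 ≈ 0.145.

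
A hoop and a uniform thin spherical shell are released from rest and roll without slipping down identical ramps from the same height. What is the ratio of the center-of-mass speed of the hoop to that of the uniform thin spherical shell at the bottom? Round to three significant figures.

v_ratio ≈ 0.913

Each satisfies Mgh = ½(1+k)Mv² with k = I/(MR²), so v ∝ 1/√(1+k).
For the hoop k = 1; for the uniform thin spherical shell k = 2/3.
v₁/v₂ = √((1+k₂)/(1+k₁)) = √(1.667/2) ≈ 0.913.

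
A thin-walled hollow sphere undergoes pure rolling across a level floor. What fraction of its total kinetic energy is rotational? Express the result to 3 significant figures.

fraction ≈ 0.400

With I = (2/3)MR², the ratio k = I/(MR²) is 2/3.
With ω = v/R, KE_trans = ½Mv² and KE_rot = ½Iω² = ½kMv², so KE_total = ½(1+k)Mv².
The rotational fraction is therefore k/(1+k) = (2/3)/1.667 ≈ 0.400.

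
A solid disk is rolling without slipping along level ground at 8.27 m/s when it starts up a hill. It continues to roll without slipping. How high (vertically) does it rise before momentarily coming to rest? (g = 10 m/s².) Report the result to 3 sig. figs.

The moment of inertia is (1/2)MR², giving k ≡ I/(MR²) = 0.5.
Rolling without slipping gives ω = v/R, so the total kinetic energy is ½Mv² + ½Iω² = ½(1+k)Mv² = (3/4)Mv².
All of this converts to potential energy at the highest point: (3/4)Mv₀² = Mgh.
Thus h = (1+k)v₀²/(2g) = 1.5 × 8.27² / (2 × 10) ≈ 5.13 m.

h ≈ 5.13 m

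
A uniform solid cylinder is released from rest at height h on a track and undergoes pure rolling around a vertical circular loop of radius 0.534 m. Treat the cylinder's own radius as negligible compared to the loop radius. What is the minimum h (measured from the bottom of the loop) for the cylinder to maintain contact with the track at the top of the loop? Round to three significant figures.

h_min ≈ 1.47 m

Here I = (1/2)MR², so the shape factor k = I/(MR²) = 0.5.
At the top, contact is just lost when gravity alone supplies the centripetal force: Mg = Mv_top²/r, i.e. v_top² = gr.
With ω = v/R, the kinetic energy at speed v is ½(1+k)Mv² = (3/4)Mv².
Energy conservation from release (height h) to the top (height 2r): Mgh = Mg(2r) + (3/4)M·gr.
Thus h_min = 2r + (1+k)r/2 = r(2 + 1.5/2) = 0.534 × 2.75 ≈ 1.47 m.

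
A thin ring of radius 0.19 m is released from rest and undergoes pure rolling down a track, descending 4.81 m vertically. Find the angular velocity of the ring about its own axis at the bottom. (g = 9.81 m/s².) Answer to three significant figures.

ω ≈ 36.2 rad/s

With I = MR², the ratio k = I/(MR²) is 1.
Rolling without slipping gives ω = v/R, so the total kinetic energy is ½Mv² + ½Iω² = ½(1+k)Mv² = Mv².
Energy conservation Mgh = ½(1+k)Mv² gives v = √(2gh/(1+k)) = √(2 × 9.81 × 4.81 / 2) = 6.869 m/s.
The angular speed follows from ω = v/R = 6.869/0.19 ≈ 36.2 rad/s.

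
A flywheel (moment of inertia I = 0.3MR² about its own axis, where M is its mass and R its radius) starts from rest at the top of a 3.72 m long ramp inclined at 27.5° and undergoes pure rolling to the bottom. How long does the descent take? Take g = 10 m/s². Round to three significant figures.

For this body I = 0.3MR², i.e. k = I/(MR²) = 0.3.
Newton's second law down the slope: Mg sinθ − f = Ma. The torque equation fR = Iα (with α = a/R) gives f = kMa.
Hence a = g sinθ/(1+k) = 10×sin27.5°/1.3 = 3.552 m/s².
With constant a from rest, t = √(2L/a) = √(2·3.72/3.552) ≈ 1.45 s.

t ≈ 1.45 s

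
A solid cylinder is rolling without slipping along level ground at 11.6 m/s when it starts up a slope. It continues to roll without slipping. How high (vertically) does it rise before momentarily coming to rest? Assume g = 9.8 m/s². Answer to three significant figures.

For this body I = (1/2)MR², i.e. k = I/(MR²) = 0.5.
Pure rolling means v = ωR; then KE = ½Mv² + ½I(v/R)² = ½(1+k)Mv² = (3/4)Mv².
All of this converts to potential energy at the highest point: (3/4)Mv₀² = Mgh.
Thus h = (1+k)v₀²/(2g) = 1.5 × 11.6² / (2 × 9.8) ≈ 10.3 m.

h ≈ 10.3 m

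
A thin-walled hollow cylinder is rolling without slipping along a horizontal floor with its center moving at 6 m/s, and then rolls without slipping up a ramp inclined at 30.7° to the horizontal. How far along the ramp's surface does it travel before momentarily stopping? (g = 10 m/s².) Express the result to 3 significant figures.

Here I = MR², so the shape factor k = I/(MR²) = 1.
Pure rolling means v = ωR; then KE = ½Mv² + ½I(v/R)² = ½(1+k)Mv² = Mv².
Setting this equal to Mgh gives the vertical rise h = (1+k)v₀²/(2g) = 2×6²/(2×10) = 3.6 m.
Along the incline, d = h/sinθ = 3.6/sin30.7° ≈ 7.05 m.

d ≈ 7.05 m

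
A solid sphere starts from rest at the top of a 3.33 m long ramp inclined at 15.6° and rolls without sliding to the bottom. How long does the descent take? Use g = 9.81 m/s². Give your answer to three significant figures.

Here I = (2/5)MR², so the shape factor k = I/(MR²) = 0.4.
Newton's second law down the slope: Mg sinθ − f = Ma. The torque equation fR = Iα (with α = a/R) gives f = kMa.
Hence a = g sinθ/(1+k) = 9.81×sin15.6°/1.4 = 1.884 m/s².
With constant a from rest, t = √(2L/a) = √(2·3.33/1.884) ≈ 1.88 s.

t ≈ 1.88 s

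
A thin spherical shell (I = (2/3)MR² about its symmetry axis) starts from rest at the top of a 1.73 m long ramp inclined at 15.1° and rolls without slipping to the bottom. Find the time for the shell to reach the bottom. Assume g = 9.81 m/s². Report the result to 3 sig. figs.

Here I = (2/3)MR², so the shape factor k = I/(MR²) = 2/3.
Newton's second law down the slope: Mg sinθ − f = Ma. The torque equation fR = Iα (with α = a/R) gives f = kMa.
Hence a = g sinθ/(1+k) = 9.81×sin15.1°/1.667 = 1.533 m/s².
Starting from rest, L = ½at², so t = √(2L/a) = √(2×1.73/1.533) ≈ 1.50 s.

t ≈ 1.50 s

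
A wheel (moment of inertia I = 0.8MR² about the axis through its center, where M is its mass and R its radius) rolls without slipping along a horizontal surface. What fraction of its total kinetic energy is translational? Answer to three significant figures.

fraction ≈ 0.556

The moment of inertia is 0.8MR², giving k ≡ I/(MR²) = 0.8.
With ω = v/R, KE_trans = ½Mv² and KE_rot = ½Iω² = ½kMv², so KE_total = ½(1+k)Mv².
The translational fraction is therefore 1/(1+k) = 1/1.8 ≈ 0.556.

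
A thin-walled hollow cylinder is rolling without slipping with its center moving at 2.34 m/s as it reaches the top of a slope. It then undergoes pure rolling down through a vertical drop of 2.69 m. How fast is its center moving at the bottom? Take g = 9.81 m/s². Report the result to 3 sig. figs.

v ≈ 5.64 m/s

With I = MR², the ratio k = I/(MR²) is 1.
Rolling without slipping gives ω = v/R, so the total kinetic energy is ½Mv² + ½Iω² = ½(1+k)Mv² = Mv².
Conserving energy between top and bottom: Mv² = Mv₀² + Mgh, hence v² = v₀² + 2gh/(1+k).
v = √(2.34² + 2×9.81×2.69/2) = √31.86 ≈ 5.64 m/s.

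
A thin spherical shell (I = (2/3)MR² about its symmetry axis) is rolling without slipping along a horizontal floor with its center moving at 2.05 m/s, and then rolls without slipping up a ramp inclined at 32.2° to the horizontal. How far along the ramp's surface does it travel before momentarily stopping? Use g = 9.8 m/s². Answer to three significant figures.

With I = (2/3)MR², the ratio k = I/(MR²) is 2/3.
Pure rolling means v = ωR; then KE = ½Mv² + ½I(v/R)² = ½(1+k)Mv² = (5/6)Mv².
Setting this equal to Mgh gives the vertical rise h = (1+k)v₀²/(2g) = 1.667×2.05²/(2×9.8) = 0.3574 m.
Along the incline, d = h/sinθ = 0.3574/sin32.2° ≈ 0.671 m.

d ≈ 0.671 m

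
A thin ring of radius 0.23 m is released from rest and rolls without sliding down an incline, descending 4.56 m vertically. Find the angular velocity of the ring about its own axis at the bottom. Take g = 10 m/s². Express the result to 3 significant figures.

For this body I = MR², i.e. k = I/(MR²) = 1.
Rolling without slipping gives ω = v/R, so the total kinetic energy is ½Mv² + ½Iω² = ½(1+k)Mv² = Mv².
Energy conservation Mgh = ½(1+k)Mv² gives v = √(2gh/(1+k)) = √(2 × 10 × 4.56 / 2) = 6.753 m/s.
Then ω = v/R = 6.753 / 0.23 ≈ 29.4 rad/s.

ω ≈ 29.4 rad/s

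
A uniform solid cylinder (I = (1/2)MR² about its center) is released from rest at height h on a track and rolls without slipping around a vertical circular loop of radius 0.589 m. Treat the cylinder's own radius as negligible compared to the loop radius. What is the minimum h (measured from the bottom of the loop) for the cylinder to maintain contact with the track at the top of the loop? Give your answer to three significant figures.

With I = (1/2)MR², the ratio k = I/(MR²) is 0.5.
At the top, contact is just lost when gravity alone supplies the centripetal force: Mg = Mv_top²/r, i.e. v_top² = gr.
With ω = v/R, the kinetic energy at speed v is ½(1+k)Mv² = (3/4)Mv².
Energy conservation from release (height h) to the top (height 2r): Mgh = Mg(2r) + (3/4)M·gr.
Thus h_min = 2r + (1+k)r/2 = r(2 + 1.5/2) = 0.589 × 2.75 ≈ 1.62 m.

h_min ≈ 1.62 m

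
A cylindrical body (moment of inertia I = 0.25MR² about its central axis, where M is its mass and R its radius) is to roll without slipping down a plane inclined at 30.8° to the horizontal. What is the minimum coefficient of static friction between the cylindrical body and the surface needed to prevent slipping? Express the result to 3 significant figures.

μ_min ≈ 0.119

For this body I = 0.25MR², i.e. k = I/(MR²) = 0.25.
Newton's second law down the slope: Mg sinθ − f = Ma. The torque equation fR = Iα (with α = a/R) gives f = kMa.
These give a = g sinθ/(1+k) and the required friction f = kMg sinθ/(1+k).
With N = Mg cosθ, the no-slip condition f ≤ μN gives μ_min = f/N = k tanθ/(1+k).
μ_min = 0.25 × tan30.8° / 1.25 ≈ 0.119.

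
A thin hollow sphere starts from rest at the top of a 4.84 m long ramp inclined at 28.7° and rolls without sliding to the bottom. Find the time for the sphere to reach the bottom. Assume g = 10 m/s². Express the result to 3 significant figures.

t ≈ 1.83 s

With I = (2/3)MR², the ratio k = I/(MR²) is 2/3.
Along the incline Mg sinθ − f = Ma, and torque about the center fR = Iα = kMR²(a/R) gives f = kMa.
Hence a = g sinθ/(1+k) = 10×sin28.7°/1.667 = 2.881 m/s².
With constant a from rest, t = √(2L/a) = √(2·4.84/2.881) ≈ 1.83 s.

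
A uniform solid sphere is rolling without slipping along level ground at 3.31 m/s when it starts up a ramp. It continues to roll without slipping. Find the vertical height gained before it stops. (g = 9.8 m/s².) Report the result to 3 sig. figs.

The moment of inertia is (2/5)MR², giving k ≡ I/(MR²) = 0.4.
The rolling condition ω = v/R makes the rotational term ½I(v/R)² = ½kMv², so KE_total = ½(1+k)Mv² = (7/10)Mv².
All of this converts to potential energy at the highest point: (7/10)Mv₀² = Mgh.
Thus h = (1+k)v₀²/(2g) = 1.4 × 3.31² / (2 × 9.8) ≈ 0.783 m.

h ≈ 0.783 m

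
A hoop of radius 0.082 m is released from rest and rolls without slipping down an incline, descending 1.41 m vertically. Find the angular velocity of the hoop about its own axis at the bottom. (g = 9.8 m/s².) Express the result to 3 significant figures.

ω ≈ 45.3 rad/s

For this body I = MR², i.e. k = I/(MR²) = 1.
Pure rolling means v = ωR; then KE = ½Mv² + ½I(v/R)² = ½(1+k)Mv² = Mv².
Energy conservation Mgh = ½(1+k)Mv² gives v = √(2gh/(1+k)) = √(2 × 9.8 × 1.41 / 2) = 3.717 m/s.
The angular speed follows from ω = v/R = 3.717/0.082 ≈ 45.3 rad/s.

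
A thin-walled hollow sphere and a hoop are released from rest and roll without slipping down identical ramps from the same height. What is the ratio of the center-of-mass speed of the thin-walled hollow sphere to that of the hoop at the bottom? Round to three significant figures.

v_ratio ≈ 1.10

Each satisfies Mgh = ½(1+k)Mv² with k = I/(MR²), so v ∝ 1/√(1+k).
For the thin-walled hollow sphere k = 2/3; for the hoop k = 1.
v₁/v₂ = √((1+k₂)/(1+k₁)) = √(2/1.667) ≈ 1.10.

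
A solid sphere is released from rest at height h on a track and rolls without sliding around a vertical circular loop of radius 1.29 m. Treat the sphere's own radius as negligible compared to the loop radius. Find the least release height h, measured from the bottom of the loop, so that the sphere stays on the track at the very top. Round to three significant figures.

With I = (2/5)MR², the ratio k = I/(MR²) is 0.4.
At the top, contact is just lost when gravity alone supplies the centripetal force: Mg = Mv_top²/r, i.e. v_top² = gr.
With ω = v/R, the kinetic energy at speed v is ½(1+k)Mv² = (7/10)Mv².
Energy conservation from release (height h) to the top (height 2r): Mgh = Mg(2r) + (7/10)M·gr.
Thus h_min = 2r + (1+k)r/2 = r(2 + 1.4/2) = 1.29 × 2.7 ≈ 3.48 m.

h_min ≈ 3.48 m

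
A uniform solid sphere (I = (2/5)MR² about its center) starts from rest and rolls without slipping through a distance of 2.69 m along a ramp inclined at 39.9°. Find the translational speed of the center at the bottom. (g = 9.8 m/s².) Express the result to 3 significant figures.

Here I = (2/5)MR², so the shape factor k = I/(MR²) = 0.4.
Rolling without slipping gives ω = v/R, so the total kinetic energy is ½Mv² + ½Iω² = ½(1+k)Mv² = (7/10)Mv².
The vertical drop is h = L sinθ = 2.69 × sin39.9° = 1.725 m.
Energy conservation: Mgh = (7/10)Mv², so v = √(2gh/(1+k)) = √(2 × 9.8 × 1.725 / 1.4) ≈ 4.91 m/s.

v ≈ 4.91 m/s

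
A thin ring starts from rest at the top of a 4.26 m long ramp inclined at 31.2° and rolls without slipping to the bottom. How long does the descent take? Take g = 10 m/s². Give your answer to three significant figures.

For this body I = MR², i.e. k = I/(MR²) = 1.
Translational: Mg sinθ − f = Ma. Rotational about the CM: fR = Iα = kMRa, so f = kMa.
Hence a = g sinθ/(1+k) = 10×sin31.2°/2 = 2.59 m/s².
Starting from rest, L = ½at², so t = √(2L/a) = √(2×4.26/2.59) ≈ 1.81 s.

t ≈ 1.81 s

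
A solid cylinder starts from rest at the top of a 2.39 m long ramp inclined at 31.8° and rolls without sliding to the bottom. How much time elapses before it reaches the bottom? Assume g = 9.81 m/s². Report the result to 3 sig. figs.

t ≈ 1.18 s

The moment of inertia is (1/2)MR², giving k ≡ I/(MR²) = 0.5.
Translational: Mg sinθ − f = Ma. Rotational about the CM: fR = Iα = kMRa, so f = kMa.
Hence a = g sinθ/(1+k) = 9.81×sin31.8°/1.5 = 3.446 m/s².
With constant a from rest, t = √(2L/a) = √(2·2.39/3.446) ≈ 1.18 s.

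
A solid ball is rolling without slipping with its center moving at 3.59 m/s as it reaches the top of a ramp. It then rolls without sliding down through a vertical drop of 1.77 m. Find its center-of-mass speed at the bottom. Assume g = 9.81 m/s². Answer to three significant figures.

The moment of inertia is (2/5)MR², giving k ≡ I/(MR²) = 0.4.
Since it rolls without slipping, ω = v/R and KE = ½Mv² + ½Iω² = ½(1+k)Mv² = (7/10)Mv².
Energy conservation: (7/10)Mv₀² + Mgh = (7/10)Mv², so v² = v₀² + 2gh/(1+k).
v = √(3.59² + 2×9.81×1.77/1.4) = √37.69 ≈ 6.14 m/s.

v ≈ 6.14 m/s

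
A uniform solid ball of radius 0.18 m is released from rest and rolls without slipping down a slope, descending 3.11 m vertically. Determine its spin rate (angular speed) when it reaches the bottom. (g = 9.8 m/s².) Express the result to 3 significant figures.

For this body I = (2/5)MR², i.e. k = I/(MR²) = 0.4.
Pure rolling means v = ωR; then KE = ½Mv² + ½I(v/R)² = ½(1+k)Mv² = (7/10)Mv².
Energy conservation Mgh = ½(1+k)Mv² gives v = √(2gh/(1+k)) = √(2 × 9.8 × 3.11 / 1.4) = 6.598 m/s.
Then ω = v/R = 6.598 / 0.18 ≈ 36.7 rad/s.

ω ≈ 36.7 rad/s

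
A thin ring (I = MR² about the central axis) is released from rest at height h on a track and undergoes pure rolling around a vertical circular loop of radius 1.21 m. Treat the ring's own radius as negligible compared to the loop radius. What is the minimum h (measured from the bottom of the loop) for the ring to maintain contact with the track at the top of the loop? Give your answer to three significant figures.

h_min ≈ 3.63 m

The moment of inertia is MR², giving k ≡ I/(MR²) = 1.
At the top of the loop, the minimum-contact condition is Mg = Mv_top²/r, so v_top² = gr.
With ω = v/R, the kinetic energy at speed v is ½(1+k)Mv² = Mv².
Energy conservation from release (height h) to the top (height 2r): Mgh = Mg(2r) + M·gr.
Thus h_min = 2r + (1+k)r/2 = r(2 + 2/2) = 1.21 × 3 ≈ 3.63 m.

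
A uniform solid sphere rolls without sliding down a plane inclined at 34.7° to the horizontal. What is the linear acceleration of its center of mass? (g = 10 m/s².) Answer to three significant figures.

The moment of inertia is (2/5)MR², giving k ≡ I/(MR²) = 0.4.
Newton's second law down the slope: Mg sinθ − f = Ma. The torque equation fR = Iα (with α = a/R) gives f = kMa.
Eliminating f: Mg sinθ = (1+k)Ma, so a = g sinθ/(1+k) = 10 × sin34.7° / 1.4 ≈ 4.07 m/s².

a ≈ 4.07 m/s²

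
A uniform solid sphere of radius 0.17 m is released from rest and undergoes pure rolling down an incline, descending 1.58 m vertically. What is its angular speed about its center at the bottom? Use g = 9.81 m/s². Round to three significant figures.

With I = (2/5)MR², the ratio k = I/(MR²) is 0.4.
Rolling without slipping gives ω = v/R, so the total kinetic energy is ½Mv² + ½Iω² = ½(1+k)Mv² = (7/10)Mv².
Energy conservation Mgh = ½(1+k)Mv² gives v = √(2gh/(1+k)) = √(2 × 9.81 × 1.58 / 1.4) = 4.706 m/s.
Then ω = v/R = 4.706 / 0.17 ≈ 27.7 rad/s.

ω ≈ 27.7 rad/s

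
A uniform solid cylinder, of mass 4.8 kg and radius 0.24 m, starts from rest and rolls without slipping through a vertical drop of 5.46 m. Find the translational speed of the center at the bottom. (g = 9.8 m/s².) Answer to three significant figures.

For this body I = (1/2)MR², i.e. k = I/(MR²) = 0.5.
Since it rolls without slipping, ω = v/R and KE = ½Mv² + ½Iω² = ½(1+k)Mv² = (3/4)Mv².
Energy conservation: Mgh = (3/4)Mv², so v = √(2gh/(1+k)) = √(2 × 9.8 × 5.46 / 1.5) ≈ 8.45 m/s.

v ≈ 8.45 m/s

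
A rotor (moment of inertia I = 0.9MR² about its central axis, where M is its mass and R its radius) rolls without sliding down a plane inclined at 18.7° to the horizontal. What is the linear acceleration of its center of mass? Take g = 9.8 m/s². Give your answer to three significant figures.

a ≈ 1.65 m/s²

The moment of inertia is 0.9MR², giving k ≡ I/(MR²) = 0.9.
Along the incline Mg sinθ − f = Ma, and torque about the center fR = Iα = kMR²(a/R) gives f = kMa.
Eliminating f: Mg sinθ = (1+k)Ma, so a = g sinθ/(1+k) = 9.8 × sin18.7° / 1.9 ≈ 1.65 m/s².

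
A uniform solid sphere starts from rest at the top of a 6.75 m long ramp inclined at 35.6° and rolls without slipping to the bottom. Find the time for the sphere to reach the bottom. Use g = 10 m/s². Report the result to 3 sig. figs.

Here I = (2/5)MR², so the shape factor k = I/(MR²) = 0.4.
Newton's second law down the slope: Mg sinθ − f = Ma. The torque equation fR = Iα (with α = a/R) gives f = kMa.
Hence a = g sinθ/(1+k) = 10×sin35.6°/1.4 = 4.158 m/s².
With constant a from rest, t = √(2L/a) = √(2·6.75/4.158) ≈ 1.80 s.

t ≈ 1.80 s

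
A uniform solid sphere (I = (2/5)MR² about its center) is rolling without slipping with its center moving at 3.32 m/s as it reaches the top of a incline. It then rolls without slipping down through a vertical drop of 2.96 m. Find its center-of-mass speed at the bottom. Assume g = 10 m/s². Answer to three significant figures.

v ≈ 7.30 m/s

The moment of inertia is (2/5)MR², giving k ≡ I/(MR²) = 0.4.
Pure rolling means v = ωR; then KE = ½Mv² + ½I(v/R)² = ½(1+k)Mv² = (7/10)Mv².
Conserving energy between top and bottom: (7/10)Mv² = (7/10)Mv₀² + Mgh, hence v² = v₀² + 2gh/(1+k).
v = √(3.32² + 2×10×2.96/1.4) = √53.31 ≈ 7.30 m/s.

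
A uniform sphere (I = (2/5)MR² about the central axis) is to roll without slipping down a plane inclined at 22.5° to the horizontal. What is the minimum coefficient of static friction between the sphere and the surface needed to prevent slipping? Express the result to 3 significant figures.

μ_min ≈ 0.118

For this body I = (2/5)MR², i.e. k = I/(MR²) = 0.4.
Translational: Mg sinθ − f = Ma. Rotational about the CM: fR = Iα = kMRa, so f = kMa.
These give a = g sinθ/(1+k) and the required friction f = kMg sinθ/(1+k).
The normal force is N = Mg cosθ, so μ_min = f/N = k tanθ/(1+k).
μ_min = 0.4 × tan22.5° / 1.4 ≈ 0.118.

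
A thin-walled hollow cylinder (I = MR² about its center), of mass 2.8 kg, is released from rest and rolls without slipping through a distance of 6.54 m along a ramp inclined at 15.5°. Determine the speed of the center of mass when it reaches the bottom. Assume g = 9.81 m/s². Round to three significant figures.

v ≈ 4.14 m/s

Here I = MR², so the shape factor k = I/(MR²) = 1.
The rolling condition ω = v/R makes the rotational term ½I(v/R)² = ½kMv², so KE_total = ½(1+k)Mv² = Mv².
The vertical drop is h = L sinθ = 6.54 × sin15.5° = 1.748 m.
Energy conservation: Mgh = Mv², so v = √(2gh/(1+k)) = √(2 × 9.81 × 1.748 / 2) ≈ 4.14 m/s.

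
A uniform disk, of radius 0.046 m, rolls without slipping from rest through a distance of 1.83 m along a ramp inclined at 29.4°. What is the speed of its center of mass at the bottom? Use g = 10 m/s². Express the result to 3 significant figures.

v ≈ 3.46 m/s

With I = (1/2)MR², the ratio k = I/(MR²) is 0.5.
Pure rolling means v = ωR; then KE = ½Mv² + ½I(v/R)² = ½(1+k)Mv² = (3/4)Mv².
The vertical drop is h = L sinθ = 1.83 × sin29.4° = 0.8984 m.
Setting Mgh = (3/4)Mv² gives v = √(2gh/(1+k)) = √(2·10·0.8984/1.5) ≈ 3.46 m/s.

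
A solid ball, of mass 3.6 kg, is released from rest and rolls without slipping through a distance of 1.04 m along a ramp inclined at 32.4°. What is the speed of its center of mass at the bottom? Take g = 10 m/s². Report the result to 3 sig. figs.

v ≈ 2.82 m/s

The moment of inertia is (2/5)MR², giving k ≡ I/(MR²) = 0.4.
Since it rolls without slipping, ω = v/R and KE = ½Mv² + ½Iω² = ½(1+k)Mv² = (7/10)Mv².
The vertical drop is h = L sinθ = 1.04 × sin32.4° = 0.5573 m.
Energy conservation: Mgh = (7/10)Mv², so v = √(2gh/(1+k)) = √(2 × 10 × 0.5573 / 1.4) ≈ 2.82 m/s.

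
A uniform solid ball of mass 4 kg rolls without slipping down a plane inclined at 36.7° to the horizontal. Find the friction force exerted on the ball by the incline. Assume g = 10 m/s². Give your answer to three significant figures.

With I = (2/5)MR², the ratio k = I/(MR²) is 0.4.
Translational: Mg sinθ − f = Ma. Rotational about the CM: fR = Iα = kMRa, so f = kMa.
Combining, a = g sinθ/(1+k) and f = kMa = kMg sinθ/(1+k).
f = 0.4 × 4 × 10 × sin36.7° / 1.4 ≈ 6.83 N.

f ≈ 6.83 N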